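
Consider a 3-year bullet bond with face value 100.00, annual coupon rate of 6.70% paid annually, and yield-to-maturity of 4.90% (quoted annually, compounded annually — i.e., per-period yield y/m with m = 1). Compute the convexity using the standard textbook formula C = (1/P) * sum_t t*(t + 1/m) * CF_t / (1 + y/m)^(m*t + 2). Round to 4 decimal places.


Answer: Convexity = 10.0354

Derivation:
Coupon per period c = face * coupon_rate / m = 6.700000
Periods per year m = 1; per-period yield y/m = 0.049000
Number of cashflows N = 3
Cashflows (t years, CF_t, discount factor 1/(1+y/m)^(m*t), PV):
  t = 1.0000: CF_t = 6.700000, DF = 0.953289, PV = 6.387035
  t = 2.0000: CF_t = 6.700000, DF = 0.908760, PV = 6.088689
  t = 3.0000: CF_t = 106.700000, DF = 0.866310, PV = 92.435321
Price P = sum_t PV_t = 104.911046
Convexity numerator sum_t t*(t + 1/m) * CF_t / (1+y/m)^(m*t + 2):
  t = 1.0000: term = 11.608560
  t = 2.0000: term = 33.198931
  t = 3.0000: term = 1008.017854
Convexity = (1/P) * sum = 1052.825345 / 104.911046 = 10.035410


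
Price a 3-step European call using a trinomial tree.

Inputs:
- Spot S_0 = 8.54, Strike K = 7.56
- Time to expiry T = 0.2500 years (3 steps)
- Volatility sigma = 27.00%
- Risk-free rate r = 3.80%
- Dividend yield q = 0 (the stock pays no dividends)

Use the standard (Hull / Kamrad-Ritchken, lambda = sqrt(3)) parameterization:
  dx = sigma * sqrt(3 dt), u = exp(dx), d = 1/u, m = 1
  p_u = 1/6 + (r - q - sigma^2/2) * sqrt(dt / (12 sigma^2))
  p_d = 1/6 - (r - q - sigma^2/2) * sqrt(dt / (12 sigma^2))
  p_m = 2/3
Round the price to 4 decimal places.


dt = T/N = 0.083333; dx = sigma*sqrt(3*dt) = 0.135000
u = exp(dx) = 1.144537; d = 1/u = 0.873716
p_u = 0.167145, p_m = 0.666667, p_d = 0.166188
Discount per step: exp(-r*dt) = 0.996838
Stock lattice S(k, j) with j the centered position index:
  k=0: S(0,+0) = 8.5400
  k=1: S(1,-1) = 7.4615; S(1,+0) = 8.5400; S(1,+1) = 9.7743
  k=2: S(2,-2) = 6.5193; S(2,-1) = 7.4615; S(2,+0) = 8.5400; S(2,+1) = 9.7743; S(2,+2) = 11.1871
  k=3: S(3,-3) = 5.6960; S(3,-2) = 6.5193; S(3,-1) = 7.4615; S(3,+0) = 8.5400; S(3,+1) = 9.7743; S(3,+2) = 11.1871; S(3,+3) = 12.8040
Terminal payoffs V(N, j) = max(S_T - K, 0):
  V(3,-3) = 0.000000; V(3,-2) = 0.000000; V(3,-1) = 0.000000; V(3,+0) = 0.980000; V(3,+1) = 2.214344; V(3,+2) = 3.627096; V(3,+3) = 5.244043
Backward induction: V(k, j) = exp(-r*dt) * [p_u * V(k+1, j+1) + p_m * V(k+1, j) + p_d * V(k+1, j-1)]
  V(2,-2) = exp(-r*dt) * [p_u*0.000000 + p_m*0.000000 + p_d*0.000000] = 0.000000
  V(2,-1) = exp(-r*dt) * [p_u*0.980000 + p_m*0.000000 + p_d*0.000000] = 0.163284
  V(2,+0) = exp(-r*dt) * [p_u*2.214344 + p_m*0.980000 + p_d*0.000000] = 1.020214
  V(2,+1) = exp(-r*dt) * [p_u*3.627096 + p_m*2.214344 + p_d*0.980000] = 2.238246
  V(2,+2) = exp(-r*dt) * [p_u*5.244043 + p_m*3.627096 + p_d*2.214344] = 3.650998
  V(1,-1) = exp(-r*dt) * [p_u*1.020214 + p_m*0.163284 + p_d*0.000000] = 0.278497
  V(1,+0) = exp(-r*dt) * [p_u*2.238246 + p_m*1.020214 + p_d*0.163284] = 1.077972
  V(1,+1) = exp(-r*dt) * [p_u*3.650998 + p_m*2.238246 + p_d*1.020214] = 2.264775
  V(0,+0) = exp(-r*dt) * [p_u*2.264775 + p_m*1.077972 + p_d*0.278497] = 1.139861

Answer: Price = V(0,0) = 1.1399


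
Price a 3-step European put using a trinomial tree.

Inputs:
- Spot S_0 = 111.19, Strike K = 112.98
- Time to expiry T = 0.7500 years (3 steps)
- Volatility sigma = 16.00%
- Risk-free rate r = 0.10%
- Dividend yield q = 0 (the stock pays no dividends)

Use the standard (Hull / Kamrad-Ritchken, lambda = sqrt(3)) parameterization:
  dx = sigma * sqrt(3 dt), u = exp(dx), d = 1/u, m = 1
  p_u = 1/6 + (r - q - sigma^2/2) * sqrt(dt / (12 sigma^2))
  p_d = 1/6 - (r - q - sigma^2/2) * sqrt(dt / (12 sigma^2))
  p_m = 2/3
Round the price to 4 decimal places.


Answer: Price = V(0,0) = 6.8115

Derivation:
dt = T/N = 0.250000; dx = sigma*sqrt(3*dt) = 0.138564
u = exp(dx) = 1.148623; d = 1/u = 0.870607
p_u = 0.156022, p_m = 0.666667, p_d = 0.177312
Discount per step: exp(-r*dt) = 0.999750
Stock lattice S(k, j) with j the centered position index:
  k=0: S(0,+0) = 111.1900
  k=1: S(1,-1) = 96.8028; S(1,+0) = 111.1900; S(1,+1) = 127.7154
  k=2: S(2,-2) = 84.2773; S(2,-1) = 96.8028; S(2,+0) = 111.1900; S(2,+1) = 127.7154; S(2,+2) = 146.6969
  k=3: S(3,-3) = 73.3724; S(3,-2) = 84.2773; S(3,-1) = 96.8028; S(3,+0) = 111.1900; S(3,+1) = 127.7154; S(3,+2) = 146.6969; S(3,+3) = 168.4995
Terminal payoffs V(N, j) = max(K - S_T, 0):
  V(3,-3) = 39.607570; V(3,-2) = 28.702720; V(3,-1) = 16.177155; V(3,+0) = 1.790000; V(3,+1) = 0.000000; V(3,+2) = 0.000000; V(3,+3) = 0.000000
Backward induction: V(k, j) = exp(-r*dt) * [p_u * V(k+1, j+1) + p_m * V(k+1, j) + p_d * V(k+1, j-1)]
  V(2,-2) = exp(-r*dt) * [p_u*16.177155 + p_m*28.702720 + p_d*39.607570] = 28.674845
  V(2,-1) = exp(-r*dt) * [p_u*1.790000 + p_m*16.177155 + p_d*28.702720] = 16.149335
  V(2,+0) = exp(-r*dt) * [p_u*0.000000 + p_m*1.790000 + p_d*16.177155] = 4.060715
  V(2,+1) = exp(-r*dt) * [p_u*0.000000 + p_m*0.000000 + p_d*1.790000] = 0.317308
  V(2,+2) = exp(-r*dt) * [p_u*0.000000 + p_m*0.000000 + p_d*0.000000] = 0.000000
  V(1,-1) = exp(-r*dt) * [p_u*4.060715 + p_m*16.149335 + p_d*28.674845] = 16.480044
  V(1,+0) = exp(-r*dt) * [p_u*0.317308 + p_m*4.060715 + p_d*16.149335] = 5.618709
  V(1,+1) = exp(-r*dt) * [p_u*0.000000 + p_m*0.317308 + p_d*4.060715] = 0.931318
  V(0,+0) = exp(-r*dt) * [p_u*0.931318 + p_m*5.618709 + p_d*16.480044] = 6.811511


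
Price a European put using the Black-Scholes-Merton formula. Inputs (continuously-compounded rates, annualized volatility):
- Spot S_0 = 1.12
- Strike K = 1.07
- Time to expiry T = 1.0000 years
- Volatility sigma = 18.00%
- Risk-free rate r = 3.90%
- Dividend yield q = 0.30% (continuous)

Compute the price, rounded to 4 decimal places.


Answer: Price = 0.0409

Derivation:
d1 = (ln(S/K) + (r - q + 0.5*sigma^2) * T) / (sigma * sqrt(T)) = 0.54372243
d2 = d1 - sigma * sqrt(T) = 0.36372243
exp(-rT) = 0.96175071; exp(-qT) = 0.99700450
P = K * exp(-rT) * N(-d2) - S_0 * exp(-qT) * N(-d1)
N(-d1) = 0.29331625; N(-d2) = 0.35803265
P = 1.0700 * 0.96175071 * 0.35803265 - 1.1200 * 0.99700450 * 0.29331625 = 0.0409


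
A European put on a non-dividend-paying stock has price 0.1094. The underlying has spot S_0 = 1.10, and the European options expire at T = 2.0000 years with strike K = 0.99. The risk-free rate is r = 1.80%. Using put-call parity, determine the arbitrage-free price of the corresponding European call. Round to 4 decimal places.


Answer: Call price = 0.2544

Derivation:
Put-call parity: C - P = S_0 * exp(-qT) - K * exp(-rT).
S_0 * exp(-qT) = 1.1000 * 1.00000000 = 1.10000000
K * exp(-rT) = 0.9900 * 0.96464029 = 0.95499389
C = P + S*exp(-qT) - K*exp(-rT)
C = 0.1094 + 1.10000000 - 0.95499389 = 0.2544


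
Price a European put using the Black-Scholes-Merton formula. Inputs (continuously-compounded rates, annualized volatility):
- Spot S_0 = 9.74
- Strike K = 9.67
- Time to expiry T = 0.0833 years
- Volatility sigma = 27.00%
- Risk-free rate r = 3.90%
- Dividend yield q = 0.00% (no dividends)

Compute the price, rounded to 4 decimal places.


Answer: Price = 0.2532

Derivation:
d1 = (ln(S/K) + (r - q + 0.5*sigma^2) * T) / (sigma * sqrt(T)) = 0.17321141
d2 = d1 - sigma * sqrt(T) = 0.09528472
exp(-rT) = 0.99675657; exp(-qT) = 1.00000000
P = K * exp(-rT) * N(-d2) - S_0 * exp(-qT) * N(-d1)
N(-d1) = 0.43124263; N(-d2) = 0.46204434
P = 9.6700 * 0.99675657 * 0.46204434 - 9.7400 * 1.00000000 * 0.43124263 = 0.2532


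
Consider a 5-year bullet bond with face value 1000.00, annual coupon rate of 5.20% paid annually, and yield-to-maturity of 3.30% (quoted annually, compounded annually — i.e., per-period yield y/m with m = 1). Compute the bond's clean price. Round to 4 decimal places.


Coupon per period c = face * coupon_rate / m = 52.000000
Periods per year m = 1; per-period yield y/m = 0.033000
Number of cashflows N = 5
Cashflows (t years, CF_t, discount factor 1/(1+y/m)^(m*t), PV):
  t = 1.0000: CF_t = 52.000000, DF = 0.968054, PV = 50.338819
  t = 2.0000: CF_t = 52.000000, DF = 0.937129, PV = 48.730706
  t = 3.0000: CF_t = 52.000000, DF = 0.907192, PV = 47.173965
  t = 4.0000: CF_t = 52.000000, DF = 0.878211, PV = 45.666955
  t = 5.0000: CF_t = 1052.000000, DF = 0.850156, PV = 894.363635
Price P = sum_t PV_t = 1086.274079

Answer: Price = 1086.2741


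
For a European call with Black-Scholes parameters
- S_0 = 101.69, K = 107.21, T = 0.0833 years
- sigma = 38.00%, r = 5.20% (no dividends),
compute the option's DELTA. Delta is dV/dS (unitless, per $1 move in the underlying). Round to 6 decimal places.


d1 = -0.3876439424; d2 = -0.4973185521
phi(d1) = 0.3700665420; exp(-qT) = 1.0000000000; exp(-rT) = 0.9956777678
N(d1) = 0.3491397727
Delta = exp(-qT) * N(d1) = 1.0000000000 * 0.3491397727 = 0.349140

Answer: Delta = 0.349140


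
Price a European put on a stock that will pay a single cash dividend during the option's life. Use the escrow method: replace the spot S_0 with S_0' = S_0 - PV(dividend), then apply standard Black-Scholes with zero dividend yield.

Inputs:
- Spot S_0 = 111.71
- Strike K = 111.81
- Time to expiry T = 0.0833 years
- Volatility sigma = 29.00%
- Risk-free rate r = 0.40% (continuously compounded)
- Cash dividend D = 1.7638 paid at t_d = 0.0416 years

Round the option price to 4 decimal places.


PV(D) = D * exp(-r * t_d) = 1.7638 * 0.99983361 = 1.76350653
S_0' = S_0 - PV(D) = 111.7100 - 1.76350653 = 109.94649347
d1 = (ln(S_0'/K) + (r + sigma^2/2)*T) / (sigma*sqrt(T)) = -0.15497444
d2 = d1 - sigma*sqrt(T) = -0.23867349
exp(-rT) = 0.99966686
N(-d1) = 0.56157927; N(-d2) = 0.59432061
P = K * exp(-rT) * N(-d2) - S_0' * N(-d1) = 111.8100 * 0.99966686 * 0.59432061 - 109.94649347 * 0.56157927 = 4.6852

Answer: Price = 4.6852


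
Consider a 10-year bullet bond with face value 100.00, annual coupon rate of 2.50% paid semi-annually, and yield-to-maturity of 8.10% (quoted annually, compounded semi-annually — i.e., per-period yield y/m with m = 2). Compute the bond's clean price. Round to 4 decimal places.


Answer: Price = 62.1150

Derivation:
Coupon per period c = face * coupon_rate / m = 1.250000
Periods per year m = 2; per-period yield y/m = 0.040500
Number of cashflows N = 20
Cashflows (t years, CF_t, discount factor 1/(1+y/m)^(m*t), PV):
  t = 0.5000: CF_t = 1.250000, DF = 0.961076, PV = 1.201346
  t = 1.0000: CF_t = 1.250000, DF = 0.923668, PV = 1.154585
  t = 1.5000: CF_t = 1.250000, DF = 0.887715, PV = 1.109644
  t = 2.0000: CF_t = 1.250000, DF = 0.853162, PV = 1.066453
  t = 2.5000: CF_t = 1.250000, DF = 0.819954, PV = 1.024943
  t = 3.0000: CF_t = 1.250000, DF = 0.788039, PV = 0.985048
  t = 3.5000: CF_t = 1.250000, DF = 0.757365, PV = 0.946707
  t = 4.0000: CF_t = 1.250000, DF = 0.727886, PV = 0.909857
  t = 4.5000: CF_t = 1.250000, DF = 0.699554, PV = 0.874442
  t = 5.0000: CF_t = 1.250000, DF = 0.672325, PV = 0.840406
  t = 5.5000: CF_t = 1.250000, DF = 0.646156, PV = 0.807694
  t = 6.0000: CF_t = 1.250000, DF = 0.621005, PV = 0.776256
  t = 6.5000: CF_t = 1.250000, DF = 0.596833, PV = 0.746041
  t = 7.0000: CF_t = 1.250000, DF = 0.573602, PV = 0.717003
  t = 7.5000: CF_t = 1.250000, DF = 0.551276, PV = 0.689094
  t = 8.0000: CF_t = 1.250000, DF = 0.529818, PV = 0.662272
  t = 8.5000: CF_t = 1.250000, DF = 0.509196, PV = 0.636494
  t = 9.0000: CF_t = 1.250000, DF = 0.489376, PV = 0.611720
  t = 9.5000: CF_t = 1.250000, DF = 0.470328, PV = 0.587909
  t = 10.0000: CF_t = 101.250000, DF = 0.452021, PV = 45.767094
Price P = sum_t PV_t = 62.115010


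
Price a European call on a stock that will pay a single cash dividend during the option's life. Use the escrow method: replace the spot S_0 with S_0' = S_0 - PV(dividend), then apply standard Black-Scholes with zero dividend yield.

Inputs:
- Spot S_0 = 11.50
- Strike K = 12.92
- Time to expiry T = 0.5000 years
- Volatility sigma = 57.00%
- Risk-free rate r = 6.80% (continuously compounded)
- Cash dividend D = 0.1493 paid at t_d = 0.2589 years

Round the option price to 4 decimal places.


Answer: Price = 1.3887

Derivation:
PV(D) = D * exp(-r * t_d) = 0.1493 * 0.98254887 = 0.14669455
S_0' = S_0 - PV(D) = 11.5000 - 0.14669455 = 11.35330545
d1 = (ln(S_0'/K) + (r + sigma^2/2)*T) / (sigma*sqrt(T)) = -0.03484068
d2 = d1 - sigma*sqrt(T) = -0.43789155
exp(-rT) = 0.96657150
N(d1) = 0.48610339; N(d2) = 0.33073245
C = S_0' * N(d1) - K * exp(-rT) * N(d2) = 11.35330545 * 0.48610339 - 12.9200 * 0.96657150 * 0.33073245 = 1.3887


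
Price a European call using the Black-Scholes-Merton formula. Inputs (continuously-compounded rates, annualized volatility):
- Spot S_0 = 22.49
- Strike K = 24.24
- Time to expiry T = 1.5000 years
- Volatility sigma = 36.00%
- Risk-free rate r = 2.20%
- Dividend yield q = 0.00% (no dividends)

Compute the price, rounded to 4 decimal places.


d1 = (ln(S/K) + (r - q + 0.5*sigma^2) * T) / (sigma * sqrt(T)) = 0.12534721
d2 = d1 - sigma * sqrt(T) = -0.31556095
exp(-rT) = 0.96753856; exp(-qT) = 1.00000000
C = S_0 * exp(-qT) * N(d1) - K * exp(-rT) * N(d2)
N(d1) = 0.54987566; N(d2) = 0.37616789
C = 22.4900 * 1.00000000 * 0.54987566 - 24.2400 * 0.96753856 * 0.37616789 = 3.5444

Answer: Price = 3.5444


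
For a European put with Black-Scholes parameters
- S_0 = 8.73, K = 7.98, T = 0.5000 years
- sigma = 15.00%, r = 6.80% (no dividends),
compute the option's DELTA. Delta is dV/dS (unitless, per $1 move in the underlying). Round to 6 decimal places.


Answer: Delta = -0.111141

Derivation:
d1 = 1.2204847682; d2 = 1.1144187510
phi(d1) = 0.1894310699; exp(-qT) = 1.0000000000; exp(-rT) = 0.9665715046
N(-d1) = 0.1111405801
Delta = -exp(-qT) * N(-d1) = -1.0000000000 * 0.1111405801 = -0.111141


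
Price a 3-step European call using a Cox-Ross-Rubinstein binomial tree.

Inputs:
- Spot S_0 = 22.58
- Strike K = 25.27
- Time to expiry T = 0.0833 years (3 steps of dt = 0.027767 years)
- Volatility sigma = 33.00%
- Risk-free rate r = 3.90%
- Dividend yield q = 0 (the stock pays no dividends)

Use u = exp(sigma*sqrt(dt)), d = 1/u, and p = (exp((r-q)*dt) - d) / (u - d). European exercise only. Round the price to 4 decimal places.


dt = T/N = 0.027767
u = exp(sigma*sqrt(dt)) = 1.056529; d = 1/u = 0.946496
p = (exp((r-q)*dt) - d) / (u - d) = 0.496103
Discount per step: exp(-r*dt) = 0.998918
Stock lattice S(k, i) with i counting down-moves:
  k=0: S(0,0) = 22.5800
  k=1: S(1,0) = 23.8564; S(1,1) = 21.3719
  k=2: S(2,0) = 25.2050; S(2,1) = 22.5800; S(2,2) = 20.2284
  k=3: S(3,0) = 26.6298; S(3,1) = 23.8564; S(3,2) = 21.3719; S(3,3) = 19.1461
Terminal payoffs V(N, i) = max(S_T - K, 0):
  V(3,0) = 1.359818; V(3,1) = 0.000000; V(3,2) = 0.000000; V(3,3) = 0.000000
Backward induction: V(k, i) = exp(-r*dt) * [p * V(k+1, i) + (1-p) * V(k+1, i+1)].
  V(2,0) = exp(-r*dt) * [p*1.359818 + (1-p)*0.000000] = 0.673880
  V(2,1) = exp(-r*dt) * [p*0.000000 + (1-p)*0.000000] = 0.000000
  V(2,2) = exp(-r*dt) * [p*0.000000 + (1-p)*0.000000] = 0.000000
  V(1,0) = exp(-r*dt) * [p*0.673880 + (1-p)*0.000000] = 0.333952
  V(1,1) = exp(-r*dt) * [p*0.000000 + (1-p)*0.000000] = 0.000000
  V(0,0) = exp(-r*dt) * [p*0.333952 + (1-p)*0.000000] = 0.165495

Answer: Price = V(0,0) = 0.1655


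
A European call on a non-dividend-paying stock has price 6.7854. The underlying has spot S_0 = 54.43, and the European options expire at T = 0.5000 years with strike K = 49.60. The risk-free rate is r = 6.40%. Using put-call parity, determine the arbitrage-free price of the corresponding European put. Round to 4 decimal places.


Answer: Put price = 0.3933

Derivation:
Put-call parity: C - P = S_0 * exp(-qT) - K * exp(-rT).
S_0 * exp(-qT) = 54.4300 * 1.00000000 = 54.43000000
K * exp(-rT) = 49.6000 * 0.96850658 = 48.03792647
P = C - S*exp(-qT) + K*exp(-rT)
P = 6.7854 - 54.43000000 + 48.03792647 = 0.3933


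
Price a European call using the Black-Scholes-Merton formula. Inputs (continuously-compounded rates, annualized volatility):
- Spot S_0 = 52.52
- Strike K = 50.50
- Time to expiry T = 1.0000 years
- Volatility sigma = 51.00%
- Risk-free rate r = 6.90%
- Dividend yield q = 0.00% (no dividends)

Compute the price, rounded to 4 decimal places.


Answer: Price = 12.9423

Derivation:
d1 = (ln(S/K) + (r - q + 0.5*sigma^2) * T) / (sigma * sqrt(T)) = 0.46719748
d2 = d1 - sigma * sqrt(T) = -0.04280252
exp(-rT) = 0.93332668; exp(-qT) = 1.00000000
C = S_0 * exp(-qT) * N(d1) - K * exp(-rT) * N(d2)
N(d1) = 0.67982070; N(d2) = 0.48292948
C = 52.5200 * 1.00000000 * 0.67982070 - 50.5000 * 0.93332668 * 0.48292948 = 12.9423


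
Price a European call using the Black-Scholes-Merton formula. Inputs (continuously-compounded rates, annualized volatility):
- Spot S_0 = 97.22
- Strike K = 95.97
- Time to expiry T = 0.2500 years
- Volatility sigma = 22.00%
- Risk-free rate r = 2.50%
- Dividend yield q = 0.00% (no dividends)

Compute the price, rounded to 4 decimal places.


Answer: Price = 5.2117

Derivation:
d1 = (ln(S/K) + (r - q + 0.5*sigma^2) * T) / (sigma * sqrt(T)) = 0.22946190
d2 = d1 - sigma * sqrt(T) = 0.11946190
exp(-rT) = 0.99376949; exp(-qT) = 1.00000000
C = S_0 * exp(-qT) * N(d1) - K * exp(-rT) * N(d2)
N(d1) = 0.59074503; N(d2) = 0.54754529
C = 97.2200 * 1.00000000 * 0.59074503 - 95.9700 * 0.99376949 * 0.54754529 = 5.2117


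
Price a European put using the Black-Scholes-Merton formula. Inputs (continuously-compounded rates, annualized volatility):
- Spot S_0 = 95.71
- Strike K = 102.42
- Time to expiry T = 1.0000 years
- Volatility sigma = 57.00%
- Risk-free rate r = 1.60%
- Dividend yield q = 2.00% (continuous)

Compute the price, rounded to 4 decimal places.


d1 = (ln(S/K) + (r - q + 0.5*sigma^2) * T) / (sigma * sqrt(T)) = 0.15910663
d2 = d1 - sigma * sqrt(T) = -0.41089337
exp(-rT) = 0.98412732; exp(-qT) = 0.98019867
P = K * exp(-rT) * N(-d2) - S_0 * exp(-qT) * N(-d1)
N(-d1) = 0.43679243; N(-d2) = 0.65942464
P = 102.4200 * 0.98412732 * 0.65942464 - 95.7100 * 0.98019867 * 0.43679243 = 25.4887

Answer: Price = 25.4887


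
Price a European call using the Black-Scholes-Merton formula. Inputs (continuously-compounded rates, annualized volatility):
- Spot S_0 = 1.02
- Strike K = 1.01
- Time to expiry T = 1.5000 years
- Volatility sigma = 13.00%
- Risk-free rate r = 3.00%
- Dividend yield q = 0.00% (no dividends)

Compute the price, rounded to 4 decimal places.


Answer: Price = 0.0939

Derivation:
d1 = (ln(S/K) + (r - q + 0.5*sigma^2) * T) / (sigma * sqrt(T)) = 0.42412159
d2 = d1 - sigma * sqrt(T) = 0.26490476
exp(-rT) = 0.95599748; exp(-qT) = 1.00000000
C = S_0 * exp(-qT) * N(d1) - K * exp(-rT) * N(d2)
N(d1) = 0.66426143; N(d2) = 0.60445858
C = 1.0200 * 1.00000000 * 0.66426143 - 1.0100 * 0.95599748 * 0.60445858 = 0.0939


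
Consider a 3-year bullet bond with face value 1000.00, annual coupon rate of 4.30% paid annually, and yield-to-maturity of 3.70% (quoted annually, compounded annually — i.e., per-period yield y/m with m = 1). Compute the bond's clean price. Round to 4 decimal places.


Answer: Price = 1016.7458

Derivation:
Coupon per period c = face * coupon_rate / m = 43.000000
Periods per year m = 1; per-period yield y/m = 0.037000
Number of cashflows N = 3
Cashflows (t years, CF_t, discount factor 1/(1+y/m)^(m*t), PV):
  t = 1.0000: CF_t = 43.000000, DF = 0.964320, PV = 41.465767
  t = 2.0000: CF_t = 43.000000, DF = 0.929913, PV = 39.986274
  t = 3.0000: CF_t = 1043.000000, DF = 0.896734, PV = 935.293765
Price P = sum_t PV_t = 1016.745806


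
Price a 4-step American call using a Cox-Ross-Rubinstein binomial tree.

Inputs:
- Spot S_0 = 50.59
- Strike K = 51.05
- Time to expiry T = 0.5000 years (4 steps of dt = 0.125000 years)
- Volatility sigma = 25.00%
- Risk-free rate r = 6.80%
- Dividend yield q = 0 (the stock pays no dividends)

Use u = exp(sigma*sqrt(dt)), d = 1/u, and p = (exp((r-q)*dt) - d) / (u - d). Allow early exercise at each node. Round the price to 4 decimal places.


Answer: Price = V(0,0) = 4.0428

Derivation:
dt = T/N = 0.125000
u = exp(sigma*sqrt(dt)) = 1.092412; d = 1/u = 0.915405
p = (exp((r-q)*dt) - d) / (u - d) = 0.526143
Discount per step: exp(-r*dt) = 0.991536
Stock lattice S(k, i) with i counting down-moves:
  k=0: S(0,0) = 50.5900
  k=1: S(1,0) = 55.2651; S(1,1) = 46.3104
  k=2: S(2,0) = 60.3723; S(2,1) = 50.5900; S(2,2) = 42.3927
  k=3: S(3,0) = 65.9515; S(3,1) = 55.2651; S(3,2) = 46.3104; S(3,3) = 38.8065
  k=4: S(4,0) = 72.0462; S(4,1) = 60.3723; S(4,2) = 50.5900; S(4,3) = 42.3927; S(4,4) = 35.5237
Terminal payoffs V(N, i) = max(S_T - K, 0):
  V(4,0) = 20.996181; V(4,1) = 9.322314; V(4,2) = 0.000000; V(4,3) = 0.000000; V(4,4) = 0.000000
Backward induction: V(k, i) = exp(-r*dt) * [p * V(k+1, i) + (1-p) * V(k+1, i+1)]; then take max(V_cont, immediate exercise) for American.
  V(3,0) = exp(-r*dt) * [p*20.996181 + (1-p)*9.322314] = 15.333543; exercise = 14.901457; V(3,0) = max -> 15.333543
  V(3,1) = exp(-r*dt) * [p*9.322314 + (1-p)*0.000000] = 4.863352; exercise = 4.215137; V(3,1) = max -> 4.863352
  V(3,2) = exp(-r*dt) * [p*0.000000 + (1-p)*0.000000] = 0.000000; exercise = 0.000000; V(3,2) = max -> 0.000000
  V(3,3) = exp(-r*dt) * [p*0.000000 + (1-p)*0.000000] = 0.000000; exercise = 0.000000; V(3,3) = max -> 0.000000
  V(2,0) = exp(-r*dt) * [p*15.333543 + (1-p)*4.863352] = 10.284377; exercise = 9.322314; V(2,0) = max -> 10.284377
  V(2,1) = exp(-r*dt) * [p*4.863352 + (1-p)*0.000000] = 2.537159; exercise = 0.000000; V(2,1) = max -> 2.537159
  V(2,2) = exp(-r*dt) * [p*0.000000 + (1-p)*0.000000] = 0.000000; exercise = 0.000000; V(2,2) = max -> 0.000000
  V(1,0) = exp(-r*dt) * [p*10.284377 + (1-p)*2.537159] = 6.557326; exercise = 4.215137; V(1,0) = max -> 6.557326
  V(1,1) = exp(-r*dt) * [p*2.537159 + (1-p)*0.000000] = 1.323609; exercise = 0.000000; V(1,1) = max -> 1.323609
  V(0,0) = exp(-r*dt) * [p*6.557326 + (1-p)*1.323609] = 4.042781; exercise = 0.000000; V(0,0) = max -> 4.042781


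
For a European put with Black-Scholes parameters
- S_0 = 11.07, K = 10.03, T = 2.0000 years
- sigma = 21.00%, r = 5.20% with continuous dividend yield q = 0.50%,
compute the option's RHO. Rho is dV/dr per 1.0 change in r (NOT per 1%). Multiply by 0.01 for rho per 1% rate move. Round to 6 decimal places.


Answer: Rho = -5.576512

Derivation:
d1 = 0.7972061412; d2 = 0.5002212931
phi(d1) = 0.2903386296; exp(-qT) = 0.9900498337; exp(-rT) = 0.9012252974
N(-d2) = 0.3084596334
Rho = -K*T*exp(-rT)*N(-d2) = -10.0300 * 2.0000 * 0.9012252974 * 0.3084596334 = -5.576512


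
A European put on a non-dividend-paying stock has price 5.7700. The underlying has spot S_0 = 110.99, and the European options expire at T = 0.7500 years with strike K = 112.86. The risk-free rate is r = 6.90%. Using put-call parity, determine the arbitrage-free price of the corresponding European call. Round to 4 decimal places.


Answer: Call price = 9.5920

Derivation:
Put-call parity: C - P = S_0 * exp(-qT) - K * exp(-rT).
S_0 * exp(-qT) = 110.9900 * 1.00000000 = 110.99000000
K * exp(-rT) = 112.8600 * 0.94956623 = 107.16804457
C = P + S*exp(-qT) - K*exp(-rT)
C = 5.7700 + 110.99000000 - 107.16804457 = 9.5920


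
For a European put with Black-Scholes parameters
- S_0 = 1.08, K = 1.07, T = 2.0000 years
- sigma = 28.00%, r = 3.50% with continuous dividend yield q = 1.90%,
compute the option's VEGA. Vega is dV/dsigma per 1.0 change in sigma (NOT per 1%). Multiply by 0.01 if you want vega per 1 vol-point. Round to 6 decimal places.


Answer: Vega = 0.560405

Derivation:
d1 = 0.3022941913; d2 = -0.0936856061
phi(d1) = 0.3811244098; exp(-qT) = 0.9627129409; exp(-rT) = 0.9323938199
Vega = S * exp(-qT) * phi(d1) * sqrt(T) = 1.0800 * 0.9627129409 * 0.3811244098 * 1.4142135624 = 0.560405


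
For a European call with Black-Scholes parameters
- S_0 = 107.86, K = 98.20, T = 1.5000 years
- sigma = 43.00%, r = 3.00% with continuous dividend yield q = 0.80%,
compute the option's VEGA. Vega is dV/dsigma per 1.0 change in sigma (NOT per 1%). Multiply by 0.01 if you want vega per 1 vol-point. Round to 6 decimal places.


d1 = 0.5041446263; d2 = -0.0224956684
phi(d1) = 0.3513334750; exp(-qT) = 0.9880717129; exp(-rT) = 0.9559974818
Vega = S * exp(-qT) * phi(d1) * sqrt(T) = 107.8600 * 0.9880717129 * 0.3513334750 * 1.2247448714 = 45.857887

Answer: Vega = 45.857887


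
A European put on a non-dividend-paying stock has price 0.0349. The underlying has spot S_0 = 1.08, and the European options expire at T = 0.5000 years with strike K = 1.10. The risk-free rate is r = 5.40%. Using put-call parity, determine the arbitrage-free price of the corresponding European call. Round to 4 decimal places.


Answer: Call price = 0.0442

Derivation:
Put-call parity: C - P = S_0 * exp(-qT) - K * exp(-rT).
S_0 * exp(-qT) = 1.0800 * 1.00000000 = 1.08000000
K * exp(-rT) = 1.1000 * 0.97336124 = 1.07069737
C = P + S*exp(-qT) - K*exp(-rT)
C = 0.0349 + 1.08000000 - 1.07069737 = 0.0442


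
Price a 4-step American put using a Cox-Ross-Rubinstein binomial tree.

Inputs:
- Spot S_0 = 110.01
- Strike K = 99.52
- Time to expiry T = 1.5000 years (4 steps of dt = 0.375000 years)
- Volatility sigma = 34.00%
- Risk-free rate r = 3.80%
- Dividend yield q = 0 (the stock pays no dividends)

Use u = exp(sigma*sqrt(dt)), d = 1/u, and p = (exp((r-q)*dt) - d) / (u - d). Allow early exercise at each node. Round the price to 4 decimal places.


Answer: Price = V(0,0) = 10.5127

Derivation:
dt = T/N = 0.375000
u = exp(sigma*sqrt(dt)) = 1.231468; d = 1/u = 0.812039
p = (exp((r-q)*dt) - d) / (u - d) = 0.482354
Discount per step: exp(-r*dt) = 0.985851
Stock lattice S(k, i) with i counting down-moves:
  k=0: S(0,0) = 110.0100
  k=1: S(1,0) = 135.4738; S(1,1) = 89.3324
  k=2: S(2,0) = 166.8315; S(2,1) = 110.0100; S(2,2) = 72.5414
  k=3: S(3,0) = 205.4476; S(3,1) = 135.4738; S(3,2) = 89.3324; S(3,3) = 58.9065
  k=4: S(4,0) = 253.0021; S(4,1) = 166.8315; S(4,2) = 110.0100; S(4,3) = 72.5414; S(4,4) = 47.8344
Terminal payoffs V(N, i) = max(K - S_T, 0):
  V(4,0) = 0.000000; V(4,1) = 0.000000; V(4,2) = 0.000000; V(4,3) = 26.978558; V(4,4) = 51.685614
Backward induction: V(k, i) = exp(-r*dt) * [p * V(k+1, i) + (1-p) * V(k+1, i+1)]; then take max(V_cont, immediate exercise) for American.
  V(3,0) = exp(-r*dt) * [p*0.000000 + (1-p)*0.000000] = 0.000000; exercise = 0.000000; V(3,0) = max -> 0.000000
  V(3,1) = exp(-r*dt) * [p*0.000000 + (1-p)*0.000000] = 0.000000; exercise = 0.000000; V(3,1) = max -> 0.000000
  V(3,2) = exp(-r*dt) * [p*0.000000 + (1-p)*26.978558] = 13.767758; exercise = 10.187564; V(3,2) = max -> 13.767758
  V(3,3) = exp(-r*dt) * [p*26.978558 + (1-p)*51.685614] = 39.205400; exercise = 40.613503; V(3,3) = max -> 40.613503
  V(2,0) = exp(-r*dt) * [p*0.000000 + (1-p)*0.000000] = 0.000000; exercise = 0.000000; V(2,0) = max -> 0.000000
  V(2,1) = exp(-r*dt) * [p*0.000000 + (1-p)*13.767758] = 7.025993; exercise = 0.000000; V(2,1) = max -> 7.025993
  V(2,2) = exp(-r*dt) * [p*13.767758 + (1-p)*40.613503] = 27.272940; exercise = 26.978558; V(2,2) = max -> 27.272940
  V(1,0) = exp(-r*dt) * [p*0.000000 + (1-p)*7.025993] = 3.585521; exercise = 0.000000; V(1,0) = max -> 3.585521
  V(1,1) = exp(-r*dt) * [p*7.025993 + (1-p)*27.272940] = 17.259050; exercise = 10.187564; V(1,1) = max -> 17.259050
  V(0,0) = exp(-r*dt) * [p*3.585521 + (1-p)*17.259050] = 10.512695; exercise = 0.000000; V(0,0) = max -> 10.512695


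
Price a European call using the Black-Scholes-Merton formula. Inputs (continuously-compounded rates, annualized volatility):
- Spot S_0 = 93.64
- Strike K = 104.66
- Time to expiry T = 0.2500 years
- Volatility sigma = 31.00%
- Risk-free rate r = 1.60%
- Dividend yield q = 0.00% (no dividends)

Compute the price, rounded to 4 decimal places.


d1 = (ln(S/K) + (r - q + 0.5*sigma^2) * T) / (sigma * sqrt(T)) = -0.61449586
d2 = d1 - sigma * sqrt(T) = -0.76949586
exp(-rT) = 0.99600799; exp(-qT) = 1.00000000
C = S_0 * exp(-qT) * N(d1) - K * exp(-rT) * N(d2)
N(d1) = 0.26944385; N(d2) = 0.22079950
C = 93.6400 * 1.00000000 * 0.26944385 - 104.6600 * 0.99600799 * 0.22079950 = 2.2141

Answer: Price = 2.2141


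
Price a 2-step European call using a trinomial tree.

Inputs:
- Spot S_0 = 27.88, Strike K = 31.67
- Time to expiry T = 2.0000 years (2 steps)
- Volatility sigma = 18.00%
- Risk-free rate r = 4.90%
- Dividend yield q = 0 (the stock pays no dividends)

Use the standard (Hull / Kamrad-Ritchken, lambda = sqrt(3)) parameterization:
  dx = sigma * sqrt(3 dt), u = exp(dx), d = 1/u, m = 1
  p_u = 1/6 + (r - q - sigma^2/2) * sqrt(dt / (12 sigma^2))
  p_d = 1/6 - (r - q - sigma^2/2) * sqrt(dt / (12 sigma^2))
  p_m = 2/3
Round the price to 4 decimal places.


Answer: Price = V(0,0) = 2.5856

Derivation:
dt = T/N = 1.000000; dx = sigma*sqrt(3*dt) = 0.311769
u = exp(dx) = 1.365839; d = 1/u = 0.732151
p_u = 0.219270, p_m = 0.666667, p_d = 0.114064
Discount per step: exp(-r*dt) = 0.952181
Stock lattice S(k, j) with j the centered position index:
  k=0: S(0,+0) = 27.8800
  k=1: S(1,-1) = 20.4124; S(1,+0) = 27.8800; S(1,+1) = 38.0796
  k=2: S(2,-2) = 14.9449; S(2,-1) = 20.4124; S(2,+0) = 27.8800; S(2,+1) = 38.0796; S(2,+2) = 52.0106
Terminal payoffs V(N, j) = max(S_T - K, 0):
  V(2,-2) = 0.000000; V(2,-1) = 0.000000; V(2,+0) = 0.000000; V(2,+1) = 6.409601; V(2,+2) = 20.340617
Backward induction: V(k, j) = exp(-r*dt) * [p_u * V(k+1, j+1) + p_m * V(k+1, j) + p_d * V(k+1, j-1)]
  V(1,-1) = exp(-r*dt) * [p_u*0.000000 + p_m*0.000000 + p_d*0.000000] = 0.000000
  V(1,+0) = exp(-r*dt) * [p_u*6.409601 + p_m*0.000000 + p_d*0.000000] = 1.338225
  V(1,+1) = exp(-r*dt) * [p_u*20.340617 + p_m*6.409601 + p_d*0.000000] = 8.315539
  V(0,+0) = exp(-r*dt) * [p_u*8.315539 + p_m*1.338225 + p_d*0.000000] = 2.585644


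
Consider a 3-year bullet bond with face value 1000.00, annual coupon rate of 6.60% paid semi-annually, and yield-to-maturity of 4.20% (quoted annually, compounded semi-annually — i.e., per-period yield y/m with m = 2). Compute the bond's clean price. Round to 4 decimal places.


Coupon per period c = face * coupon_rate / m = 33.000000
Periods per year m = 2; per-period yield y/m = 0.021000
Number of cashflows N = 6
Cashflows (t years, CF_t, discount factor 1/(1+y/m)^(m*t), PV):
  t = 0.5000: CF_t = 33.000000, DF = 0.979432, PV = 32.321254
  t = 1.0000: CF_t = 33.000000, DF = 0.959287, PV = 31.656468
  t = 1.5000: CF_t = 33.000000, DF = 0.939556, PV = 31.005355
  t = 2.0000: CF_t = 33.000000, DF = 0.920231, PV = 30.367635
  t = 2.5000: CF_t = 33.000000, DF = 0.901304, PV = 29.743031
  t = 3.0000: CF_t = 1033.000000, DF = 0.882766, PV = 911.897172
Price P = sum_t PV_t = 1066.990916

Answer: Price = 1066.9909


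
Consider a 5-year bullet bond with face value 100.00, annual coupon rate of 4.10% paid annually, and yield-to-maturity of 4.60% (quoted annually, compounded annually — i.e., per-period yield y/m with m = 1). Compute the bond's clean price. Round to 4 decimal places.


Coupon per period c = face * coupon_rate / m = 4.100000
Periods per year m = 1; per-period yield y/m = 0.046000
Number of cashflows N = 5
Cashflows (t years, CF_t, discount factor 1/(1+y/m)^(m*t), PV):
  t = 1.0000: CF_t = 4.100000, DF = 0.956023, PV = 3.919694
  t = 2.0000: CF_t = 4.100000, DF = 0.913980, PV = 3.747317
  t = 3.0000: CF_t = 4.100000, DF = 0.873786, PV = 3.582521
  t = 4.0000: CF_t = 4.100000, DF = 0.835359, PV = 3.424973
  t = 5.0000: CF_t = 104.100000, DF = 0.798623, PV = 83.136609
Price P = sum_t PV_t = 97.811115

Answer: Price = 97.8111


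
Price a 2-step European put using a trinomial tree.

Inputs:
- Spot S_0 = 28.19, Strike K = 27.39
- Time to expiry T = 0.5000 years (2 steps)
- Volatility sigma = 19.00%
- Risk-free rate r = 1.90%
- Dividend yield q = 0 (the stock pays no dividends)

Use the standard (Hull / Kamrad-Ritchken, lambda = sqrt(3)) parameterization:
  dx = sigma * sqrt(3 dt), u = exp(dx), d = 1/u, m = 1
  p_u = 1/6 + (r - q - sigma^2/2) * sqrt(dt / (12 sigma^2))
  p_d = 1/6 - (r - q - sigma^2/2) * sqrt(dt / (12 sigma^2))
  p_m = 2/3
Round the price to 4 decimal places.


dt = T/N = 0.250000; dx = sigma*sqrt(3*dt) = 0.164545
u = exp(dx) = 1.178856; d = 1/u = 0.848280
p_u = 0.167388, p_m = 0.666667, p_d = 0.165945
Discount per step: exp(-r*dt) = 0.995261
Stock lattice S(k, j) with j the centered position index:
  k=0: S(0,+0) = 28.1900
  k=1: S(1,-1) = 23.9130; S(1,+0) = 28.1900; S(1,+1) = 33.2320
  k=2: S(2,-2) = 20.2849; S(2,-1) = 23.9130; S(2,+0) = 28.1900; S(2,+1) = 33.2320; S(2,+2) = 39.1757
Terminal payoffs V(N, j) = max(K - S_T, 0):
  V(2,-2) = 7.105082; V(2,-1) = 3.476994; V(2,+0) = 0.000000; V(2,+1) = 0.000000; V(2,+2) = 0.000000
Backward induction: V(k, j) = exp(-r*dt) * [p_u * V(k+1, j+1) + p_m * V(k+1, j) + p_d * V(k+1, j-1)]
  V(1,-1) = exp(-r*dt) * [p_u*0.000000 + p_m*3.476994 + p_d*7.105082] = 3.480477
  V(1,+0) = exp(-r*dt) * [p_u*0.000000 + p_m*0.000000 + p_d*3.476994] = 0.574256
  V(1,+1) = exp(-r*dt) * [p_u*0.000000 + p_m*0.000000 + p_d*0.000000] = 0.000000
  V(0,+0) = exp(-r*dt) * [p_u*0.000000 + p_m*0.574256 + p_d*3.480477] = 0.955854

Answer: Price = V(0,0) = 0.9559


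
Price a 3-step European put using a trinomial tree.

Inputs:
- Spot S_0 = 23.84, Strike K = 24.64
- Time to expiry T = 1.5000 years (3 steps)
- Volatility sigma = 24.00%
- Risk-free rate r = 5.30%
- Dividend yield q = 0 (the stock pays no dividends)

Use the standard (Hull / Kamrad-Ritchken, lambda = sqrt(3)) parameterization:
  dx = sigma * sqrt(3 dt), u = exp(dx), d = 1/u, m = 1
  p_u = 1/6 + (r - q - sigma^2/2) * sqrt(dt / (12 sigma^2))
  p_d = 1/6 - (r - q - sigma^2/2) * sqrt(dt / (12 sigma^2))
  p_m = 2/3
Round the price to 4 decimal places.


Answer: Price = V(0,0) = 2.1038

Derivation:
dt = T/N = 0.500000; dx = sigma*sqrt(3*dt) = 0.293939
u = exp(dx) = 1.341702; d = 1/u = 0.745322
p_u = 0.187249, p_m = 0.666667, p_d = 0.146084
Discount per step: exp(-r*dt) = 0.973848
Stock lattice S(k, j) with j the centered position index:
  k=0: S(0,+0) = 23.8400
  k=1: S(1,-1) = 17.7685; S(1,+0) = 23.8400; S(1,+1) = 31.9862
  k=2: S(2,-2) = 13.2432; S(2,-1) = 17.7685; S(2,+0) = 23.8400; S(2,+1) = 31.9862; S(2,+2) = 42.9159
  k=3: S(3,-3) = 9.8705; S(3,-2) = 13.2432; S(3,-1) = 17.7685; S(3,+0) = 23.8400; S(3,+1) = 31.9862; S(3,+2) = 42.9159; S(3,+3) = 57.5803
Terminal payoffs V(N, j) = max(K - S_T, 0):
  V(3,-3) = 14.769520; V(3,-2) = 11.396759; V(3,-1) = 6.871520; V(3,+0) = 0.800000; V(3,+1) = 0.000000; V(3,+2) = 0.000000; V(3,+3) = 0.000000
Backward induction: V(k, j) = exp(-r*dt) * [p_u * V(k+1, j+1) + p_m * V(k+1, j) + p_d * V(k+1, j-1)]
  V(2,-2) = exp(-r*dt) * [p_u*6.871520 + p_m*11.396759 + p_d*14.769520] = 10.753346
  V(2,-1) = exp(-r*dt) * [p_u*0.800000 + p_m*6.871520 + p_d*11.396759] = 6.228439
  V(2,+0) = exp(-r*dt) * [p_u*0.000000 + p_m*0.800000 + p_d*6.871520] = 1.496954
  V(2,+1) = exp(-r*dt) * [p_u*0.000000 + p_m*0.000000 + p_d*0.800000] = 0.113811
  V(2,+2) = exp(-r*dt) * [p_u*0.000000 + p_m*0.000000 + p_d*0.000000] = 0.000000
  V(1,-1) = exp(-r*dt) * [p_u*1.496954 + p_m*6.228439 + p_d*10.753346] = 5.846486
  V(1,+0) = exp(-r*dt) * [p_u*0.113811 + p_m*1.496954 + p_d*6.228439] = 1.878705
  V(1,+1) = exp(-r*dt) * [p_u*0.000000 + p_m*0.113811 + p_d*1.496954] = 0.286852
  V(0,+0) = exp(-r*dt) * [p_u*0.286852 + p_m*1.878705 + p_d*5.846486] = 2.103767


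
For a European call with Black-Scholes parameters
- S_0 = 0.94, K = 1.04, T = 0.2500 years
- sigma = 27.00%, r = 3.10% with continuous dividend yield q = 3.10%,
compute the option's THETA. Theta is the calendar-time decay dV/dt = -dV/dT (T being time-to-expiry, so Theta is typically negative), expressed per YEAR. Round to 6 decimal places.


Answer: Theta = -0.079118

Derivation:
d1 = -0.6813601250; d2 = -0.8163601250
phi(d1) = 0.3162999385; exp(-qT) = 0.9922799538; exp(-rT) = 0.9922799538
Theta = -S*exp(-qT)*phi(d1)*sigma/(2*sqrt(T)) - r*K*exp(-rT)*N(d2) + q*S*exp(-qT)*N(d1)
N(d1) = 0.2478218237; N(d2) = 0.2071470979; sqrt(T) = 0.5000000000
Term 1 = -0.9400 * 0.9922799538 * 0.3162999385 * 0.2700 / (2 * 0.5000000000) = -0.0796571828
Term 2 = -0.0310 * 1.0400 * 0.9922799538 * 0.2071470979 = -0.0066268647
Term 3 = 0.0310 * 0.9400 * 0.9922799538 * 0.2478218237 = 0.0071657774
Theta = -0.0796571828 + (-0.0066268647) + (0.0071657774) = -0.079118


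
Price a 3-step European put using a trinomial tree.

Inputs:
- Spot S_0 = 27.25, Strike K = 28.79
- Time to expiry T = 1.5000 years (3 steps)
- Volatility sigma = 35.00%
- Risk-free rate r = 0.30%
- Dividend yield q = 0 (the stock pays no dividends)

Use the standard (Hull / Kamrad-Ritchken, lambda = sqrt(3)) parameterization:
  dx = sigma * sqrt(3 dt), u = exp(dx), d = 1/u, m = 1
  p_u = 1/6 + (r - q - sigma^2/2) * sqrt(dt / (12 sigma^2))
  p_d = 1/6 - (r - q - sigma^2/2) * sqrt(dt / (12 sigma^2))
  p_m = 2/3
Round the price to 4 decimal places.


dt = T/N = 0.500000; dx = sigma*sqrt(3*dt) = 0.428661
u = exp(dx) = 1.535200; d = 1/u = 0.651381
p_u = 0.132695, p_m = 0.666667, p_d = 0.200639
Discount per step: exp(-r*dt) = 0.998501
Stock lattice S(k, j) with j the centered position index:
  k=0: S(0,+0) = 27.2500
  k=1: S(1,-1) = 17.7501; S(1,+0) = 27.2500; S(1,+1) = 41.8342
  k=2: S(2,-2) = 11.5621; S(2,-1) = 17.7501; S(2,+0) = 27.2500; S(2,+1) = 41.8342; S(2,+2) = 64.2239
  k=3: S(3,-3) = 7.5313; S(3,-2) = 11.5621; S(3,-1) = 17.7501; S(3,+0) = 27.2500; S(3,+1) = 41.8342; S(3,+2) = 64.2239; S(3,+3) = 98.5965
Terminal payoffs V(N, j) = max(K - S_T, 0):
  V(3,-3) = 21.258672; V(3,-2) = 17.227905; V(3,-1) = 11.039870; V(3,+0) = 1.540000; V(3,+1) = 0.000000; V(3,+2) = 0.000000; V(3,+3) = 0.000000
Backward induction: V(k, j) = exp(-r*dt) * [p_u * V(k+1, j+1) + p_m * V(k+1, j) + p_d * V(k+1, j-1)]
  V(2,-2) = exp(-r*dt) * [p_u*11.039870 + p_m*17.227905 + p_d*21.258672] = 17.189710
  V(2,-1) = exp(-r*dt) * [p_u*1.540000 + p_m*11.039870 + p_d*17.227905] = 11.004330
  V(2,+0) = exp(-r*dt) * [p_u*0.000000 + p_m*1.540000 + p_d*11.039870] = 3.236834
  V(2,+1) = exp(-r*dt) * [p_u*0.000000 + p_m*0.000000 + p_d*1.540000] = 0.308521
  V(2,+2) = exp(-r*dt) * [p_u*0.000000 + p_m*0.000000 + p_d*0.000000] = 0.000000
  V(1,-1) = exp(-r*dt) * [p_u*3.236834 + p_m*11.004330 + p_d*17.189710] = 11.197843
  V(1,+0) = exp(-r*dt) * [p_u*0.308521 + p_m*3.236834 + p_d*11.004330] = 4.400118
  V(1,+1) = exp(-r*dt) * [p_u*0.000000 + p_m*0.308521 + p_d*3.236834] = 0.853833
  V(0,+0) = exp(-r*dt) * [p_u*0.853833 + p_m*4.400118 + p_d*11.197843] = 5.285498

Answer: Price = V(0,0) = 5.2855


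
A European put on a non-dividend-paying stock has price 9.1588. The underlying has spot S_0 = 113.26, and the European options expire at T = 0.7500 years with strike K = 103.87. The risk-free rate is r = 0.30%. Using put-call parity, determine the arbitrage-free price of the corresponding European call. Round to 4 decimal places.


Put-call parity: C - P = S_0 * exp(-qT) - K * exp(-rT).
S_0 * exp(-qT) = 113.2600 * 1.00000000 = 113.26000000
K * exp(-rT) = 103.8700 * 0.99775253 = 103.63655522
C = P + S*exp(-qT) - K*exp(-rT)
C = 9.1588 + 113.26000000 - 103.63655522 = 18.7822

Answer: Call price = 18.7822


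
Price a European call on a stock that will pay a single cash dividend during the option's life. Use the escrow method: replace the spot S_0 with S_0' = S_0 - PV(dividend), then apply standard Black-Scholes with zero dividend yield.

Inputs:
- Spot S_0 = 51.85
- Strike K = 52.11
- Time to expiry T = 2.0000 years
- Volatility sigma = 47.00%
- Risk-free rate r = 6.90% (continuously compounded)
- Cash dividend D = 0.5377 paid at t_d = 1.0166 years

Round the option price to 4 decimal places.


PV(D) = D * exp(-r * t_d) = 0.5377 * 0.93225826 = 0.50127527
S_0' = S_0 - PV(D) = 51.8500 - 0.50127527 = 51.34872473
d1 = (ln(S_0'/K) + (r + sigma^2/2)*T) / (sigma*sqrt(T)) = 0.51781765
d2 = d1 - sigma*sqrt(T) = -0.14686272
exp(-rT) = 0.87109869
N(d1) = 0.69770725; N(d2) = 0.44162019
C = S_0' * N(d1) - K * exp(-rT) * N(d2) = 51.34872473 * 0.69770725 - 52.1100 * 0.87109869 * 0.44162019 = 15.7799

Answer: Price = 15.7799


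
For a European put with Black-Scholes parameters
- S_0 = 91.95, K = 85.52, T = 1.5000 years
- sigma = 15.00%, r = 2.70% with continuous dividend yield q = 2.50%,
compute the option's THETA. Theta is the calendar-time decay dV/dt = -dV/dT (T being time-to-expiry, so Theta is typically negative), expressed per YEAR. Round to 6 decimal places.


d1 = 0.5027968763; d2 = 0.3190851456
phi(d1) = 0.3515719542; exp(-qT) = 0.9631944177; exp(-rT) = 0.9603091645
Theta = -S*exp(-qT)*phi(d1)*sigma/(2*sqrt(T)) + r*K*exp(-rT)*N(-d2) - q*S*exp(-qT)*N(-d1)
N(-d1) = 0.3075535450; N(-d2) = 0.3748309738; sqrt(T) = 1.2247448714
Term 1 = -91.9500 * 0.9631944177 * 0.3515719542 * 0.1500 / (2 * 1.2247448714) = -1.9067578690
Term 2 = 0.0270 * 85.5200 * 0.9603091645 * 0.3748309738 = 0.8311473051
Term 3 = -0.0250 * 91.9500 * 0.9631944177 * 0.3075535450 = -0.6809675804
Theta = -1.9067578690 + (0.8311473051) + (-0.6809675804) = -1.756578

Answer: Theta = -1.756578
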